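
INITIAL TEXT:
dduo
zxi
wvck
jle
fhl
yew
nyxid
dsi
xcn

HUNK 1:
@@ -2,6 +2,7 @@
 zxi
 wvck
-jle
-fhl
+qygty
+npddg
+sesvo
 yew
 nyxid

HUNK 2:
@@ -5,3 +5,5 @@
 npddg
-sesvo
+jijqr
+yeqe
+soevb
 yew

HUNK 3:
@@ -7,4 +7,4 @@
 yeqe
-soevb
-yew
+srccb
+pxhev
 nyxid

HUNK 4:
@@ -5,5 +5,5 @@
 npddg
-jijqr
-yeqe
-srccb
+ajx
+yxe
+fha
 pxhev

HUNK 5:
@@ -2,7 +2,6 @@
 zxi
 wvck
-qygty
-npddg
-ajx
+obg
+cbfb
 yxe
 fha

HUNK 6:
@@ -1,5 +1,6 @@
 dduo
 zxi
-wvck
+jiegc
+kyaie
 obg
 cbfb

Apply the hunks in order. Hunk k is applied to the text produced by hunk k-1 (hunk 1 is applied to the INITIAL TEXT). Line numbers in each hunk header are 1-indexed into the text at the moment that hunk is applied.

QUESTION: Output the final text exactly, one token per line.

Hunk 1: at line 2 remove [jle,fhl] add [qygty,npddg,sesvo] -> 10 lines: dduo zxi wvck qygty npddg sesvo yew nyxid dsi xcn
Hunk 2: at line 5 remove [sesvo] add [jijqr,yeqe,soevb] -> 12 lines: dduo zxi wvck qygty npddg jijqr yeqe soevb yew nyxid dsi xcn
Hunk 3: at line 7 remove [soevb,yew] add [srccb,pxhev] -> 12 lines: dduo zxi wvck qygty npddg jijqr yeqe srccb pxhev nyxid dsi xcn
Hunk 4: at line 5 remove [jijqr,yeqe,srccb] add [ajx,yxe,fha] -> 12 lines: dduo zxi wvck qygty npddg ajx yxe fha pxhev nyxid dsi xcn
Hunk 5: at line 2 remove [qygty,npddg,ajx] add [obg,cbfb] -> 11 lines: dduo zxi wvck obg cbfb yxe fha pxhev nyxid dsi xcn
Hunk 6: at line 1 remove [wvck] add [jiegc,kyaie] -> 12 lines: dduo zxi jiegc kyaie obg cbfb yxe fha pxhev nyxid dsi xcn

Answer: dduo
zxi
jiegc
kyaie
obg
cbfb
yxe
fha
pxhev
nyxid
dsi
xcn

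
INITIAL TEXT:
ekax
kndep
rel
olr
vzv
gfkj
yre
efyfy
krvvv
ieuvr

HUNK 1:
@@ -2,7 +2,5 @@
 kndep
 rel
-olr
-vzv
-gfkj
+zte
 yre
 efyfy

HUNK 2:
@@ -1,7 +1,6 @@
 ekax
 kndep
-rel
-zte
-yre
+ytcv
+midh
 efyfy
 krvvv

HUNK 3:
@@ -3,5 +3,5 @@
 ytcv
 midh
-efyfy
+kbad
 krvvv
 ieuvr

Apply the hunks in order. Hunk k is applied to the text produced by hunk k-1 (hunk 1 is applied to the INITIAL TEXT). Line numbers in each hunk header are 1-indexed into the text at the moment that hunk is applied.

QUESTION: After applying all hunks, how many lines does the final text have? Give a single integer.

Answer: 7

Derivation:
Hunk 1: at line 2 remove [olr,vzv,gfkj] add [zte] -> 8 lines: ekax kndep rel zte yre efyfy krvvv ieuvr
Hunk 2: at line 1 remove [rel,zte,yre] add [ytcv,midh] -> 7 lines: ekax kndep ytcv midh efyfy krvvv ieuvr
Hunk 3: at line 3 remove [efyfy] add [kbad] -> 7 lines: ekax kndep ytcv midh kbad krvvv ieuvr
Final line count: 7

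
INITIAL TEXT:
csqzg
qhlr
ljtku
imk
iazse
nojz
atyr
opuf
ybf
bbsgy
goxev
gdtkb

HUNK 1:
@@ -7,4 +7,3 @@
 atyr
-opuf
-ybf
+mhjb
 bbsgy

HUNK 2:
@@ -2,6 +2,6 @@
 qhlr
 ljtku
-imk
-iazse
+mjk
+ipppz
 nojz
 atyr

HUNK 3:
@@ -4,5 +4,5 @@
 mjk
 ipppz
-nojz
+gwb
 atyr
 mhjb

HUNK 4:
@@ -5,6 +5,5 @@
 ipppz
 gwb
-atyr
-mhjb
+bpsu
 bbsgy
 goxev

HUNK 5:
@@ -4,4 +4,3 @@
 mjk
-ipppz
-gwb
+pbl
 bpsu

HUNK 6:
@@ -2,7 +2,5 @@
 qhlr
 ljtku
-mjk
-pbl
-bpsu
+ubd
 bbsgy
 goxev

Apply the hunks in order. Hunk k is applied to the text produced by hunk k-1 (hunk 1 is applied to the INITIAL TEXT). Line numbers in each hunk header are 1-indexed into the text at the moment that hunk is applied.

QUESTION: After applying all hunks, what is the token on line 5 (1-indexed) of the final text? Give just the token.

Answer: bbsgy

Derivation:
Hunk 1: at line 7 remove [opuf,ybf] add [mhjb] -> 11 lines: csqzg qhlr ljtku imk iazse nojz atyr mhjb bbsgy goxev gdtkb
Hunk 2: at line 2 remove [imk,iazse] add [mjk,ipppz] -> 11 lines: csqzg qhlr ljtku mjk ipppz nojz atyr mhjb bbsgy goxev gdtkb
Hunk 3: at line 4 remove [nojz] add [gwb] -> 11 lines: csqzg qhlr ljtku mjk ipppz gwb atyr mhjb bbsgy goxev gdtkb
Hunk 4: at line 5 remove [atyr,mhjb] add [bpsu] -> 10 lines: csqzg qhlr ljtku mjk ipppz gwb bpsu bbsgy goxev gdtkb
Hunk 5: at line 4 remove [ipppz,gwb] add [pbl] -> 9 lines: csqzg qhlr ljtku mjk pbl bpsu bbsgy goxev gdtkb
Hunk 6: at line 2 remove [mjk,pbl,bpsu] add [ubd] -> 7 lines: csqzg qhlr ljtku ubd bbsgy goxev gdtkb
Final line 5: bbsgy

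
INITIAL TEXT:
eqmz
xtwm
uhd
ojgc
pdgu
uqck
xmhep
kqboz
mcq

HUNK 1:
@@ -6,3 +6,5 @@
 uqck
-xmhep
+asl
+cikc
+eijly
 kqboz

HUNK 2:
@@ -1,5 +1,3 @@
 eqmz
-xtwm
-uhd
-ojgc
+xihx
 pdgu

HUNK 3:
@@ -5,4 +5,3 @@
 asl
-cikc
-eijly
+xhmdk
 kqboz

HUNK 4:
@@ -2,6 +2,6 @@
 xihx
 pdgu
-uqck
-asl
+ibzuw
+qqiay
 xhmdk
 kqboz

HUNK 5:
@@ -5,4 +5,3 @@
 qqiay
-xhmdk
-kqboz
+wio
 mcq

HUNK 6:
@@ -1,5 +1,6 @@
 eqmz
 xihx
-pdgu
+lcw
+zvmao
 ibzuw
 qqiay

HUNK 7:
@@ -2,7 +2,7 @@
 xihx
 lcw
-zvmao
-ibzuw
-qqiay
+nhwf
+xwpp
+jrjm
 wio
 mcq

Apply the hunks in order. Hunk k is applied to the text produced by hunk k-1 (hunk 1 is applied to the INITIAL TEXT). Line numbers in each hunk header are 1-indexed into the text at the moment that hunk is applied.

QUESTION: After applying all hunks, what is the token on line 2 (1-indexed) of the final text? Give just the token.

Hunk 1: at line 6 remove [xmhep] add [asl,cikc,eijly] -> 11 lines: eqmz xtwm uhd ojgc pdgu uqck asl cikc eijly kqboz mcq
Hunk 2: at line 1 remove [xtwm,uhd,ojgc] add [xihx] -> 9 lines: eqmz xihx pdgu uqck asl cikc eijly kqboz mcq
Hunk 3: at line 5 remove [cikc,eijly] add [xhmdk] -> 8 lines: eqmz xihx pdgu uqck asl xhmdk kqboz mcq
Hunk 4: at line 2 remove [uqck,asl] add [ibzuw,qqiay] -> 8 lines: eqmz xihx pdgu ibzuw qqiay xhmdk kqboz mcq
Hunk 5: at line 5 remove [xhmdk,kqboz] add [wio] -> 7 lines: eqmz xihx pdgu ibzuw qqiay wio mcq
Hunk 6: at line 1 remove [pdgu] add [lcw,zvmao] -> 8 lines: eqmz xihx lcw zvmao ibzuw qqiay wio mcq
Hunk 7: at line 2 remove [zvmao,ibzuw,qqiay] add [nhwf,xwpp,jrjm] -> 8 lines: eqmz xihx lcw nhwf xwpp jrjm wio mcq
Final line 2: xihx

Answer: xihx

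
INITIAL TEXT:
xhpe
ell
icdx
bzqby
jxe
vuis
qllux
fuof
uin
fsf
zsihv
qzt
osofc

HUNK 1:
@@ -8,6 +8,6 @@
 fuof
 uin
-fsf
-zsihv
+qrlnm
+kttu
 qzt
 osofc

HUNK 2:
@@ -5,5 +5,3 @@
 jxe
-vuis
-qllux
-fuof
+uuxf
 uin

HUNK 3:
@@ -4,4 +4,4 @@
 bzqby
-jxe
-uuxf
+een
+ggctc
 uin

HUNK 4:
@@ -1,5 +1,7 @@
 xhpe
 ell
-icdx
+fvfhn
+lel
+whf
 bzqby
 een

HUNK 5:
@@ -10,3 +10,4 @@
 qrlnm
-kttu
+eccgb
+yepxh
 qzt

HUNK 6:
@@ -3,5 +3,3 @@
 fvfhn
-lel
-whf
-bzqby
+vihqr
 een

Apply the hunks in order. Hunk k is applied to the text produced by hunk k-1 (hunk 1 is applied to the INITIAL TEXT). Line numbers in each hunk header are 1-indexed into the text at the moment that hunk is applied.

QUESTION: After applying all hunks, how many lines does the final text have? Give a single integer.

Answer: 12

Derivation:
Hunk 1: at line 8 remove [fsf,zsihv] add [qrlnm,kttu] -> 13 lines: xhpe ell icdx bzqby jxe vuis qllux fuof uin qrlnm kttu qzt osofc
Hunk 2: at line 5 remove [vuis,qllux,fuof] add [uuxf] -> 11 lines: xhpe ell icdx bzqby jxe uuxf uin qrlnm kttu qzt osofc
Hunk 3: at line 4 remove [jxe,uuxf] add [een,ggctc] -> 11 lines: xhpe ell icdx bzqby een ggctc uin qrlnm kttu qzt osofc
Hunk 4: at line 1 remove [icdx] add [fvfhn,lel,whf] -> 13 lines: xhpe ell fvfhn lel whf bzqby een ggctc uin qrlnm kttu qzt osofc
Hunk 5: at line 10 remove [kttu] add [eccgb,yepxh] -> 14 lines: xhpe ell fvfhn lel whf bzqby een ggctc uin qrlnm eccgb yepxh qzt osofc
Hunk 6: at line 3 remove [lel,whf,bzqby] add [vihqr] -> 12 lines: xhpe ell fvfhn vihqr een ggctc uin qrlnm eccgb yepxh qzt osofc
Final line count: 12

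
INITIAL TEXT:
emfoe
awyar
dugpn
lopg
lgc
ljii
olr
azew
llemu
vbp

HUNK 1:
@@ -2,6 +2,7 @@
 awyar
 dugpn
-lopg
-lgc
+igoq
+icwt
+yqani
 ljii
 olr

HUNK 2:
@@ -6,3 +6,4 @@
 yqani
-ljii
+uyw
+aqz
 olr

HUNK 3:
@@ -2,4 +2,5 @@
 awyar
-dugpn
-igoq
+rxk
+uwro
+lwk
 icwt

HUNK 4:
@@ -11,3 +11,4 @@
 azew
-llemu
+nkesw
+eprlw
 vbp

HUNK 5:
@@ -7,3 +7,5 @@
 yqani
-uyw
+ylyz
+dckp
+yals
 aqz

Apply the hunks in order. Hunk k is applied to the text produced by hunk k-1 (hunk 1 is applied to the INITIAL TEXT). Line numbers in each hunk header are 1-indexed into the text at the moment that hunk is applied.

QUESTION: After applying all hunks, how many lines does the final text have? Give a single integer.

Answer: 16

Derivation:
Hunk 1: at line 2 remove [lopg,lgc] add [igoq,icwt,yqani] -> 11 lines: emfoe awyar dugpn igoq icwt yqani ljii olr azew llemu vbp
Hunk 2: at line 6 remove [ljii] add [uyw,aqz] -> 12 lines: emfoe awyar dugpn igoq icwt yqani uyw aqz olr azew llemu vbp
Hunk 3: at line 2 remove [dugpn,igoq] add [rxk,uwro,lwk] -> 13 lines: emfoe awyar rxk uwro lwk icwt yqani uyw aqz olr azew llemu vbp
Hunk 4: at line 11 remove [llemu] add [nkesw,eprlw] -> 14 lines: emfoe awyar rxk uwro lwk icwt yqani uyw aqz olr azew nkesw eprlw vbp
Hunk 5: at line 7 remove [uyw] add [ylyz,dckp,yals] -> 16 lines: emfoe awyar rxk uwro lwk icwt yqani ylyz dckp yals aqz olr azew nkesw eprlw vbp
Final line count: 16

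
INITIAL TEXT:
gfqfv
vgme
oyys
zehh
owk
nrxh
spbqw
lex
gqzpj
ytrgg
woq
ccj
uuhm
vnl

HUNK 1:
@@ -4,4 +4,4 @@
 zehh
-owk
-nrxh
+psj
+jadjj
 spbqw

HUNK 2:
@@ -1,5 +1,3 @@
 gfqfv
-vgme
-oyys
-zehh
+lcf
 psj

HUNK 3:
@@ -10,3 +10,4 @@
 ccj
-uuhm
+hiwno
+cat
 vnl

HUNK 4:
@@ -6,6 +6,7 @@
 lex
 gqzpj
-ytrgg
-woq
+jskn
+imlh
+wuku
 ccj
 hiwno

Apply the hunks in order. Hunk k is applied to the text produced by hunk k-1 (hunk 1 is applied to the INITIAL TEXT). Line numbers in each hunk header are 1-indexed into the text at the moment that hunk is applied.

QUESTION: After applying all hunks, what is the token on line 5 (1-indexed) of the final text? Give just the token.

Answer: spbqw

Derivation:
Hunk 1: at line 4 remove [owk,nrxh] add [psj,jadjj] -> 14 lines: gfqfv vgme oyys zehh psj jadjj spbqw lex gqzpj ytrgg woq ccj uuhm vnl
Hunk 2: at line 1 remove [vgme,oyys,zehh] add [lcf] -> 12 lines: gfqfv lcf psj jadjj spbqw lex gqzpj ytrgg woq ccj uuhm vnl
Hunk 3: at line 10 remove [uuhm] add [hiwno,cat] -> 13 lines: gfqfv lcf psj jadjj spbqw lex gqzpj ytrgg woq ccj hiwno cat vnl
Hunk 4: at line 6 remove [ytrgg,woq] add [jskn,imlh,wuku] -> 14 lines: gfqfv lcf psj jadjj spbqw lex gqzpj jskn imlh wuku ccj hiwno cat vnl
Final line 5: spbqw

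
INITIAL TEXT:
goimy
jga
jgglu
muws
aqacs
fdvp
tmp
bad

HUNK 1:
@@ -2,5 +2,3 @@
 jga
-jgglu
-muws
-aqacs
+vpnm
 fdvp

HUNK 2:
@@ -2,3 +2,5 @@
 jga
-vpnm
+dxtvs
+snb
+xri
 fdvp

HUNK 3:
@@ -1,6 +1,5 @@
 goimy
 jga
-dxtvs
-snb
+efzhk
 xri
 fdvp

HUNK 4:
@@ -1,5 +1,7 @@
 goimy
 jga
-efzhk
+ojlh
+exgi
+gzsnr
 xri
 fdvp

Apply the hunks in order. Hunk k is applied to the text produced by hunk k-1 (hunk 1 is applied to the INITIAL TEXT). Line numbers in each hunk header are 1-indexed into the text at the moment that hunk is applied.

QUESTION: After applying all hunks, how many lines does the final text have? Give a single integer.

Hunk 1: at line 2 remove [jgglu,muws,aqacs] add [vpnm] -> 6 lines: goimy jga vpnm fdvp tmp bad
Hunk 2: at line 2 remove [vpnm] add [dxtvs,snb,xri] -> 8 lines: goimy jga dxtvs snb xri fdvp tmp bad
Hunk 3: at line 1 remove [dxtvs,snb] add [efzhk] -> 7 lines: goimy jga efzhk xri fdvp tmp bad
Hunk 4: at line 1 remove [efzhk] add [ojlh,exgi,gzsnr] -> 9 lines: goimy jga ojlh exgi gzsnr xri fdvp tmp bad
Final line count: 9

Answer: 9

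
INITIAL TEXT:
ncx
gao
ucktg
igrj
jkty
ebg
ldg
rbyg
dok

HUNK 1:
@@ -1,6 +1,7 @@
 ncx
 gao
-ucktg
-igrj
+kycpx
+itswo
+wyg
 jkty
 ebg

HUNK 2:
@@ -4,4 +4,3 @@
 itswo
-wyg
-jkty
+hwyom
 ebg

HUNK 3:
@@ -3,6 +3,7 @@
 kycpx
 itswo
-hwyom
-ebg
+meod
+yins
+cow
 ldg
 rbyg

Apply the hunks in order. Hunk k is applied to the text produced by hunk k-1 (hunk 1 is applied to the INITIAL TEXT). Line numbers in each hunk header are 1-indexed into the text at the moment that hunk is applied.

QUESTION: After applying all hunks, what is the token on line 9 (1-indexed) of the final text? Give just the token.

Answer: rbyg

Derivation:
Hunk 1: at line 1 remove [ucktg,igrj] add [kycpx,itswo,wyg] -> 10 lines: ncx gao kycpx itswo wyg jkty ebg ldg rbyg dok
Hunk 2: at line 4 remove [wyg,jkty] add [hwyom] -> 9 lines: ncx gao kycpx itswo hwyom ebg ldg rbyg dok
Hunk 3: at line 3 remove [hwyom,ebg] add [meod,yins,cow] -> 10 lines: ncx gao kycpx itswo meod yins cow ldg rbyg dok
Final line 9: rbyg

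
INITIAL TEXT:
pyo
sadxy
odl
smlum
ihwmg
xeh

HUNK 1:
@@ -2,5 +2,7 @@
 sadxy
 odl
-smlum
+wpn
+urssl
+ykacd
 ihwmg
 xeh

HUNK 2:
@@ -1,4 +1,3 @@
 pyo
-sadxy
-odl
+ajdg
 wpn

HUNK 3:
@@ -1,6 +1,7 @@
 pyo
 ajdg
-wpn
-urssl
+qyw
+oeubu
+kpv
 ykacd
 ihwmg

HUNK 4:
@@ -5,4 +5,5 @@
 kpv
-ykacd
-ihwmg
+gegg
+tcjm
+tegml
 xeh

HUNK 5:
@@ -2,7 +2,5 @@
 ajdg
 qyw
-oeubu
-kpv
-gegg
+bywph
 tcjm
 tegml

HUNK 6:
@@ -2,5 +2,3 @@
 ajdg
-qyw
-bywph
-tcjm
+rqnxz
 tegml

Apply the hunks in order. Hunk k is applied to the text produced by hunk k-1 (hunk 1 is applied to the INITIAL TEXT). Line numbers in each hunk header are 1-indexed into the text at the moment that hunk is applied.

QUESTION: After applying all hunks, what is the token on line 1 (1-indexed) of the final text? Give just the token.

Answer: pyo

Derivation:
Hunk 1: at line 2 remove [smlum] add [wpn,urssl,ykacd] -> 8 lines: pyo sadxy odl wpn urssl ykacd ihwmg xeh
Hunk 2: at line 1 remove [sadxy,odl] add [ajdg] -> 7 lines: pyo ajdg wpn urssl ykacd ihwmg xeh
Hunk 3: at line 1 remove [wpn,urssl] add [qyw,oeubu,kpv] -> 8 lines: pyo ajdg qyw oeubu kpv ykacd ihwmg xeh
Hunk 4: at line 5 remove [ykacd,ihwmg] add [gegg,tcjm,tegml] -> 9 lines: pyo ajdg qyw oeubu kpv gegg tcjm tegml xeh
Hunk 5: at line 2 remove [oeubu,kpv,gegg] add [bywph] -> 7 lines: pyo ajdg qyw bywph tcjm tegml xeh
Hunk 6: at line 2 remove [qyw,bywph,tcjm] add [rqnxz] -> 5 lines: pyo ajdg rqnxz tegml xeh
Final line 1: pyo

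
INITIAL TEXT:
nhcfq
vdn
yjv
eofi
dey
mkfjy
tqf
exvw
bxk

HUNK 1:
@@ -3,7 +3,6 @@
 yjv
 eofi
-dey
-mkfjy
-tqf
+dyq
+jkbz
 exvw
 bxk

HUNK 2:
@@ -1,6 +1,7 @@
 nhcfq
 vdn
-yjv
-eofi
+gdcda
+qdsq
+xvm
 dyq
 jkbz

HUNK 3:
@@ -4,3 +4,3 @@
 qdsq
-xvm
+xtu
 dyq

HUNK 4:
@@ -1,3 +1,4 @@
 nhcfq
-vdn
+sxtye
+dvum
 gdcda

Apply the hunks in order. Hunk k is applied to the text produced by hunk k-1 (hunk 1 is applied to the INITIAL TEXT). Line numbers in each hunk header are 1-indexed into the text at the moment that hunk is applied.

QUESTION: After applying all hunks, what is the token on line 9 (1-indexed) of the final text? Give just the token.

Hunk 1: at line 3 remove [dey,mkfjy,tqf] add [dyq,jkbz] -> 8 lines: nhcfq vdn yjv eofi dyq jkbz exvw bxk
Hunk 2: at line 1 remove [yjv,eofi] add [gdcda,qdsq,xvm] -> 9 lines: nhcfq vdn gdcda qdsq xvm dyq jkbz exvw bxk
Hunk 3: at line 4 remove [xvm] add [xtu] -> 9 lines: nhcfq vdn gdcda qdsq xtu dyq jkbz exvw bxk
Hunk 4: at line 1 remove [vdn] add [sxtye,dvum] -> 10 lines: nhcfq sxtye dvum gdcda qdsq xtu dyq jkbz exvw bxk
Final line 9: exvw

Answer: exvw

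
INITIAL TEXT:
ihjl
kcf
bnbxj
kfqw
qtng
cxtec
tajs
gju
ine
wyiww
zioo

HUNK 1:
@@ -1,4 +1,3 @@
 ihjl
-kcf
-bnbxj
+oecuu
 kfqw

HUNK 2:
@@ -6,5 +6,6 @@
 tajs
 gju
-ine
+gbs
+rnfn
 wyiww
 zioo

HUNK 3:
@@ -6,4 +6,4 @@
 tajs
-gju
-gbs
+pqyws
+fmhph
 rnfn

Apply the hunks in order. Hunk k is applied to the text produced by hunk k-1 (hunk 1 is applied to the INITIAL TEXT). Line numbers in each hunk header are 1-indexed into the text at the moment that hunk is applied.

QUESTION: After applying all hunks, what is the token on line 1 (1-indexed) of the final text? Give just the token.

Answer: ihjl

Derivation:
Hunk 1: at line 1 remove [kcf,bnbxj] add [oecuu] -> 10 lines: ihjl oecuu kfqw qtng cxtec tajs gju ine wyiww zioo
Hunk 2: at line 6 remove [ine] add [gbs,rnfn] -> 11 lines: ihjl oecuu kfqw qtng cxtec tajs gju gbs rnfn wyiww zioo
Hunk 3: at line 6 remove [gju,gbs] add [pqyws,fmhph] -> 11 lines: ihjl oecuu kfqw qtng cxtec tajs pqyws fmhph rnfn wyiww zioo
Final line 1: ihjl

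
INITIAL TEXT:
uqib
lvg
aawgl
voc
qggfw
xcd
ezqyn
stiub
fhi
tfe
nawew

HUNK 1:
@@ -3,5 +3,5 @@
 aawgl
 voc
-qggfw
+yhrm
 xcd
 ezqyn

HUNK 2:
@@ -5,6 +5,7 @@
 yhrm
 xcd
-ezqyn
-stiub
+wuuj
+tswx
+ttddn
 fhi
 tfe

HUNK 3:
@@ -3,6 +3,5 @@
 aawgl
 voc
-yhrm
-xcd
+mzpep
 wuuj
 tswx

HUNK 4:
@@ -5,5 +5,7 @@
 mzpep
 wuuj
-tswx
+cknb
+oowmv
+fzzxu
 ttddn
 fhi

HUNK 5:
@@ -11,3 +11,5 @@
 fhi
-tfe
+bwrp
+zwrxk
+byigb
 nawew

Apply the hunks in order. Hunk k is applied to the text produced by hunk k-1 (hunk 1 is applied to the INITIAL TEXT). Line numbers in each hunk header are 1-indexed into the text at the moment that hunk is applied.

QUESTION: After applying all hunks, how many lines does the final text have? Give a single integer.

Hunk 1: at line 3 remove [qggfw] add [yhrm] -> 11 lines: uqib lvg aawgl voc yhrm xcd ezqyn stiub fhi tfe nawew
Hunk 2: at line 5 remove [ezqyn,stiub] add [wuuj,tswx,ttddn] -> 12 lines: uqib lvg aawgl voc yhrm xcd wuuj tswx ttddn fhi tfe nawew
Hunk 3: at line 3 remove [yhrm,xcd] add [mzpep] -> 11 lines: uqib lvg aawgl voc mzpep wuuj tswx ttddn fhi tfe nawew
Hunk 4: at line 5 remove [tswx] add [cknb,oowmv,fzzxu] -> 13 lines: uqib lvg aawgl voc mzpep wuuj cknb oowmv fzzxu ttddn fhi tfe nawew
Hunk 5: at line 11 remove [tfe] add [bwrp,zwrxk,byigb] -> 15 lines: uqib lvg aawgl voc mzpep wuuj cknb oowmv fzzxu ttddn fhi bwrp zwrxk byigb nawew
Final line count: 15

Answer: 15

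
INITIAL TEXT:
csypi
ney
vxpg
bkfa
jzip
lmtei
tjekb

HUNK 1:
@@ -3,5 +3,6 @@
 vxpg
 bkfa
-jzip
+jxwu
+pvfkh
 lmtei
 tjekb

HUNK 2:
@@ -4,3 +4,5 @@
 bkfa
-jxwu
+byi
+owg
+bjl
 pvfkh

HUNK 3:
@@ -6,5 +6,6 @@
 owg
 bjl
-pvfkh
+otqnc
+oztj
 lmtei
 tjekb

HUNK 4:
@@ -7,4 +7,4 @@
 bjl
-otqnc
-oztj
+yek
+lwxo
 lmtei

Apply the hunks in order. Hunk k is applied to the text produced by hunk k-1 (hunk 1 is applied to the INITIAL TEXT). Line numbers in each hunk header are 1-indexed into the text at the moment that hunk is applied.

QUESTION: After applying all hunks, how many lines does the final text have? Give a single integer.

Answer: 11

Derivation:
Hunk 1: at line 3 remove [jzip] add [jxwu,pvfkh] -> 8 lines: csypi ney vxpg bkfa jxwu pvfkh lmtei tjekb
Hunk 2: at line 4 remove [jxwu] add [byi,owg,bjl] -> 10 lines: csypi ney vxpg bkfa byi owg bjl pvfkh lmtei tjekb
Hunk 3: at line 6 remove [pvfkh] add [otqnc,oztj] -> 11 lines: csypi ney vxpg bkfa byi owg bjl otqnc oztj lmtei tjekb
Hunk 4: at line 7 remove [otqnc,oztj] add [yek,lwxo] -> 11 lines: csypi ney vxpg bkfa byi owg bjl yek lwxo lmtei tjekb
Final line count: 11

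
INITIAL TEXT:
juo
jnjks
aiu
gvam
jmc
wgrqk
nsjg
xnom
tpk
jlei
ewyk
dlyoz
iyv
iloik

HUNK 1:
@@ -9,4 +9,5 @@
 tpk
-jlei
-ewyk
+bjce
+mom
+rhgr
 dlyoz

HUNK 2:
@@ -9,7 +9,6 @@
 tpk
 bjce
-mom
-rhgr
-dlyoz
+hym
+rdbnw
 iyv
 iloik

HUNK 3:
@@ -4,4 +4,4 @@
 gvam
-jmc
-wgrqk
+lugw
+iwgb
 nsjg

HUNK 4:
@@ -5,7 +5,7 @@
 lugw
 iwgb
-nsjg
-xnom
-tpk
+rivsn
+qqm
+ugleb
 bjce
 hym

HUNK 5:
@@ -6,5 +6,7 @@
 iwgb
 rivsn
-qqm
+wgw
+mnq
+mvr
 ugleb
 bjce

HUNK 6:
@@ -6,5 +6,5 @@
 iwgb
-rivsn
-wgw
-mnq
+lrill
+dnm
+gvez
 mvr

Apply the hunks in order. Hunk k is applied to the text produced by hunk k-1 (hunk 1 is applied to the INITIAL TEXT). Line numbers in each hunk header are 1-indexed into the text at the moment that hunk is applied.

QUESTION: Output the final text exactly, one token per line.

Answer: juo
jnjks
aiu
gvam
lugw
iwgb
lrill
dnm
gvez
mvr
ugleb
bjce
hym
rdbnw
iyv
iloik

Derivation:
Hunk 1: at line 9 remove [jlei,ewyk] add [bjce,mom,rhgr] -> 15 lines: juo jnjks aiu gvam jmc wgrqk nsjg xnom tpk bjce mom rhgr dlyoz iyv iloik
Hunk 2: at line 9 remove [mom,rhgr,dlyoz] add [hym,rdbnw] -> 14 lines: juo jnjks aiu gvam jmc wgrqk nsjg xnom tpk bjce hym rdbnw iyv iloik
Hunk 3: at line 4 remove [jmc,wgrqk] add [lugw,iwgb] -> 14 lines: juo jnjks aiu gvam lugw iwgb nsjg xnom tpk bjce hym rdbnw iyv iloik
Hunk 4: at line 5 remove [nsjg,xnom,tpk] add [rivsn,qqm,ugleb] -> 14 lines: juo jnjks aiu gvam lugw iwgb rivsn qqm ugleb bjce hym rdbnw iyv iloik
Hunk 5: at line 6 remove [qqm] add [wgw,mnq,mvr] -> 16 lines: juo jnjks aiu gvam lugw iwgb rivsn wgw mnq mvr ugleb bjce hym rdbnw iyv iloik
Hunk 6: at line 6 remove [rivsn,wgw,mnq] add [lrill,dnm,gvez] -> 16 lines: juo jnjks aiu gvam lugw iwgb lrill dnm gvez mvr ugleb bjce hym rdbnw iyv iloik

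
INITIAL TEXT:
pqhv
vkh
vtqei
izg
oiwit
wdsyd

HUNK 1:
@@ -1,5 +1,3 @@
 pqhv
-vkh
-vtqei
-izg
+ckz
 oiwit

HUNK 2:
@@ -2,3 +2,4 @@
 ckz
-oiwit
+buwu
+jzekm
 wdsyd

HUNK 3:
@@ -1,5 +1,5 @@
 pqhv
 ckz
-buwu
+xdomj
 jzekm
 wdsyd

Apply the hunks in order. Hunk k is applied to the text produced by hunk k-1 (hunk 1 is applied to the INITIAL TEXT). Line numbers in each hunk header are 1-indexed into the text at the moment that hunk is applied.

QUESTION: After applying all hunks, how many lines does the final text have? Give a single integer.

Answer: 5

Derivation:
Hunk 1: at line 1 remove [vkh,vtqei,izg] add [ckz] -> 4 lines: pqhv ckz oiwit wdsyd
Hunk 2: at line 2 remove [oiwit] add [buwu,jzekm] -> 5 lines: pqhv ckz buwu jzekm wdsyd
Hunk 3: at line 1 remove [buwu] add [xdomj] -> 5 lines: pqhv ckz xdomj jzekm wdsyd
Final line count: 5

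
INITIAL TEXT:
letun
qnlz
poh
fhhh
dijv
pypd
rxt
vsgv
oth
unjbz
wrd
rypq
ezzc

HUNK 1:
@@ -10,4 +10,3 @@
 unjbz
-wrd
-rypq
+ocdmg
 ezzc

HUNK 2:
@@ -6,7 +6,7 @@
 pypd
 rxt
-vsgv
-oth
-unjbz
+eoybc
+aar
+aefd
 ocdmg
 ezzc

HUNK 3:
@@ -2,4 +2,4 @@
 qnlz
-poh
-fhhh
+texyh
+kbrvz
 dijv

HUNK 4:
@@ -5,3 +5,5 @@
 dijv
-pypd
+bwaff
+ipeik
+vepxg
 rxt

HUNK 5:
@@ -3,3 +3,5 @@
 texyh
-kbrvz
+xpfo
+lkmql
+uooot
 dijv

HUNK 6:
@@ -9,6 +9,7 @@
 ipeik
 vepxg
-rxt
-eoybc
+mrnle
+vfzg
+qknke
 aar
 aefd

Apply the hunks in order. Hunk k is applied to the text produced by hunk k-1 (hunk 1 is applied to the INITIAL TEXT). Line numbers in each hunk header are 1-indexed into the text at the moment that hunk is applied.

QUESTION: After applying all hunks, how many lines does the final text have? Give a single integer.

Answer: 17

Derivation:
Hunk 1: at line 10 remove [wrd,rypq] add [ocdmg] -> 12 lines: letun qnlz poh fhhh dijv pypd rxt vsgv oth unjbz ocdmg ezzc
Hunk 2: at line 6 remove [vsgv,oth,unjbz] add [eoybc,aar,aefd] -> 12 lines: letun qnlz poh fhhh dijv pypd rxt eoybc aar aefd ocdmg ezzc
Hunk 3: at line 2 remove [poh,fhhh] add [texyh,kbrvz] -> 12 lines: letun qnlz texyh kbrvz dijv pypd rxt eoybc aar aefd ocdmg ezzc
Hunk 4: at line 5 remove [pypd] add [bwaff,ipeik,vepxg] -> 14 lines: letun qnlz texyh kbrvz dijv bwaff ipeik vepxg rxt eoybc aar aefd ocdmg ezzc
Hunk 5: at line 3 remove [kbrvz] add [xpfo,lkmql,uooot] -> 16 lines: letun qnlz texyh xpfo lkmql uooot dijv bwaff ipeik vepxg rxt eoybc aar aefd ocdmg ezzc
Hunk 6: at line 9 remove [rxt,eoybc] add [mrnle,vfzg,qknke] -> 17 lines: letun qnlz texyh xpfo lkmql uooot dijv bwaff ipeik vepxg mrnle vfzg qknke aar aefd ocdmg ezzc
Final line count: 17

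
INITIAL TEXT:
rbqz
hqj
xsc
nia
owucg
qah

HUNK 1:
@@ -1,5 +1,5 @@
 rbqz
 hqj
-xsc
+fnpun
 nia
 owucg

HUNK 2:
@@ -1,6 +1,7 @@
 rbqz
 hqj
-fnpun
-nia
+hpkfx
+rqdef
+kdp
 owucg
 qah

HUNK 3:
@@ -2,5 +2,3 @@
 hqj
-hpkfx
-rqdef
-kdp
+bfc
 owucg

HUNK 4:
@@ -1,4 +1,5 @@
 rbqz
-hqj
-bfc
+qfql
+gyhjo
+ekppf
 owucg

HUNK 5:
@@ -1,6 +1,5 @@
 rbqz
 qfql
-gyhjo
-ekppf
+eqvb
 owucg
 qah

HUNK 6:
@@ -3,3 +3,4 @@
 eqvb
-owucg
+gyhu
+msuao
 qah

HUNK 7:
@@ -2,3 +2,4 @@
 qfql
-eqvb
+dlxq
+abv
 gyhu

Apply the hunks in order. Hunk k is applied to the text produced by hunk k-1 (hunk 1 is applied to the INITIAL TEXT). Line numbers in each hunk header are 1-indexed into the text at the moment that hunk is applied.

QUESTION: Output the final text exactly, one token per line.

Answer: rbqz
qfql
dlxq
abv
gyhu
msuao
qah

Derivation:
Hunk 1: at line 1 remove [xsc] add [fnpun] -> 6 lines: rbqz hqj fnpun nia owucg qah
Hunk 2: at line 1 remove [fnpun,nia] add [hpkfx,rqdef,kdp] -> 7 lines: rbqz hqj hpkfx rqdef kdp owucg qah
Hunk 3: at line 2 remove [hpkfx,rqdef,kdp] add [bfc] -> 5 lines: rbqz hqj bfc owucg qah
Hunk 4: at line 1 remove [hqj,bfc] add [qfql,gyhjo,ekppf] -> 6 lines: rbqz qfql gyhjo ekppf owucg qah
Hunk 5: at line 1 remove [gyhjo,ekppf] add [eqvb] -> 5 lines: rbqz qfql eqvb owucg qah
Hunk 6: at line 3 remove [owucg] add [gyhu,msuao] -> 6 lines: rbqz qfql eqvb gyhu msuao qah
Hunk 7: at line 2 remove [eqvb] add [dlxq,abv] -> 7 lines: rbqz qfql dlxq abv gyhu msuao qah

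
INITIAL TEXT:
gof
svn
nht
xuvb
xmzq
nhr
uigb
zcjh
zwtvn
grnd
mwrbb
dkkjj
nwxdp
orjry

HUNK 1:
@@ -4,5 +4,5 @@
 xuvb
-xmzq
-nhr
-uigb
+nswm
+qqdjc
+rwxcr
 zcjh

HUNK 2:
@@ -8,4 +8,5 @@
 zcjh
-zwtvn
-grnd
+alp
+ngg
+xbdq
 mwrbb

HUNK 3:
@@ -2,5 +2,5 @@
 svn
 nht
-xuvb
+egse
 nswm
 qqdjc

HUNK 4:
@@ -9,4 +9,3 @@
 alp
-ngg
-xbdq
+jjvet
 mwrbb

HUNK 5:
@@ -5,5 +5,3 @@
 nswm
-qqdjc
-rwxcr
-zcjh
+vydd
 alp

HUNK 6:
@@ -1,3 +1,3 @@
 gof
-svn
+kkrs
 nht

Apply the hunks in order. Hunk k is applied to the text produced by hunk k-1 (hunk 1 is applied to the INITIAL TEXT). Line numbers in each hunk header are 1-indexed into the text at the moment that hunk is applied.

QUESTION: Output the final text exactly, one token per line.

Hunk 1: at line 4 remove [xmzq,nhr,uigb] add [nswm,qqdjc,rwxcr] -> 14 lines: gof svn nht xuvb nswm qqdjc rwxcr zcjh zwtvn grnd mwrbb dkkjj nwxdp orjry
Hunk 2: at line 8 remove [zwtvn,grnd] add [alp,ngg,xbdq] -> 15 lines: gof svn nht xuvb nswm qqdjc rwxcr zcjh alp ngg xbdq mwrbb dkkjj nwxdp orjry
Hunk 3: at line 2 remove [xuvb] add [egse] -> 15 lines: gof svn nht egse nswm qqdjc rwxcr zcjh alp ngg xbdq mwrbb dkkjj nwxdp orjry
Hunk 4: at line 9 remove [ngg,xbdq] add [jjvet] -> 14 lines: gof svn nht egse nswm qqdjc rwxcr zcjh alp jjvet mwrbb dkkjj nwxdp orjry
Hunk 5: at line 5 remove [qqdjc,rwxcr,zcjh] add [vydd] -> 12 lines: gof svn nht egse nswm vydd alp jjvet mwrbb dkkjj nwxdp orjry
Hunk 6: at line 1 remove [svn] add [kkrs] -> 12 lines: gof kkrs nht egse nswm vydd alp jjvet mwrbb dkkjj nwxdp orjry

Answer: gof
kkrs
nht
egse
nswm
vydd
alp
jjvet
mwrbb
dkkjj
nwxdp
orjry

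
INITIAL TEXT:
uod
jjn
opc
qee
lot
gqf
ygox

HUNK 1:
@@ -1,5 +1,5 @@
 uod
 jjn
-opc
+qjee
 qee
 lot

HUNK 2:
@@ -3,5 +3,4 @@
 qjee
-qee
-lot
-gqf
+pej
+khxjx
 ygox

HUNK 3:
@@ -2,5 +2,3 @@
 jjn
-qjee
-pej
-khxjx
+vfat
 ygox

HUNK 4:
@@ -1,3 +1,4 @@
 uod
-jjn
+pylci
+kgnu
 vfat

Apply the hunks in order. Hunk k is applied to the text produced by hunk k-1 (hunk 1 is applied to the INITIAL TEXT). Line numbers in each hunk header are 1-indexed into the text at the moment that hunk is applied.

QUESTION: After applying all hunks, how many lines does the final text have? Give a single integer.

Answer: 5

Derivation:
Hunk 1: at line 1 remove [opc] add [qjee] -> 7 lines: uod jjn qjee qee lot gqf ygox
Hunk 2: at line 3 remove [qee,lot,gqf] add [pej,khxjx] -> 6 lines: uod jjn qjee pej khxjx ygox
Hunk 3: at line 2 remove [qjee,pej,khxjx] add [vfat] -> 4 lines: uod jjn vfat ygox
Hunk 4: at line 1 remove [jjn] add [pylci,kgnu] -> 5 lines: uod pylci kgnu vfat ygox
Final line count: 5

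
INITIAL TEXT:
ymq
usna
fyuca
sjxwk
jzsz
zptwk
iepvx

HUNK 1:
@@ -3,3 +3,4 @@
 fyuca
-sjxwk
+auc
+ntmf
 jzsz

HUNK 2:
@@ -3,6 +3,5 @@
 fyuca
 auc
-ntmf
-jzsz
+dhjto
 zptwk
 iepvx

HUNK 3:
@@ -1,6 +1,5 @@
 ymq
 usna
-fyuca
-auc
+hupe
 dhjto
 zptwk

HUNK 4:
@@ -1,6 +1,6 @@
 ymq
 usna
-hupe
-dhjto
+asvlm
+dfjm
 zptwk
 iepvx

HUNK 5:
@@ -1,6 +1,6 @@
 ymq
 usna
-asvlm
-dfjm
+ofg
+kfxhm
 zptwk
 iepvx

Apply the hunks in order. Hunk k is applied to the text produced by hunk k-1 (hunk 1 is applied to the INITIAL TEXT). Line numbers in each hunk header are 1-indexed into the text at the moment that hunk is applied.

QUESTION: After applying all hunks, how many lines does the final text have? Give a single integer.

Hunk 1: at line 3 remove [sjxwk] add [auc,ntmf] -> 8 lines: ymq usna fyuca auc ntmf jzsz zptwk iepvx
Hunk 2: at line 3 remove [ntmf,jzsz] add [dhjto] -> 7 lines: ymq usna fyuca auc dhjto zptwk iepvx
Hunk 3: at line 1 remove [fyuca,auc] add [hupe] -> 6 lines: ymq usna hupe dhjto zptwk iepvx
Hunk 4: at line 1 remove [hupe,dhjto] add [asvlm,dfjm] -> 6 lines: ymq usna asvlm dfjm zptwk iepvx
Hunk 5: at line 1 remove [asvlm,dfjm] add [ofg,kfxhm] -> 6 lines: ymq usna ofg kfxhm zptwk iepvx
Final line count: 6

Answer: 6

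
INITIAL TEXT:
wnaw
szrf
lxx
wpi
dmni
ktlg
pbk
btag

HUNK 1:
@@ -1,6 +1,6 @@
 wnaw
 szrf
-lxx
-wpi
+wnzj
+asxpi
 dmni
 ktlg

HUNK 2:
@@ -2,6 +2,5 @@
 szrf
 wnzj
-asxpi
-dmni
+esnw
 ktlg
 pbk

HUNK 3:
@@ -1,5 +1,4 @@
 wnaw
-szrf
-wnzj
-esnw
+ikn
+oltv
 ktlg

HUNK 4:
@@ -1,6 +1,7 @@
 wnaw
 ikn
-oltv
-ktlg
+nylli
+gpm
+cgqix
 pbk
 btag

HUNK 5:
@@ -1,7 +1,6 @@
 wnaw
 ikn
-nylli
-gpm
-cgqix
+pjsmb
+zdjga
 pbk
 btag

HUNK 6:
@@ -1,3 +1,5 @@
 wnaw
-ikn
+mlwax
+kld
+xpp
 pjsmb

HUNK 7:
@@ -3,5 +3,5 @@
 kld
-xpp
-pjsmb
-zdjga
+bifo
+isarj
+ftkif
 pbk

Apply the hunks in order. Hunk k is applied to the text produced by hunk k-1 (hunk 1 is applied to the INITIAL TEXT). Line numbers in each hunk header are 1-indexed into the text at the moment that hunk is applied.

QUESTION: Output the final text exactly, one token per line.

Answer: wnaw
mlwax
kld
bifo
isarj
ftkif
pbk
btag

Derivation:
Hunk 1: at line 1 remove [lxx,wpi] add [wnzj,asxpi] -> 8 lines: wnaw szrf wnzj asxpi dmni ktlg pbk btag
Hunk 2: at line 2 remove [asxpi,dmni] add [esnw] -> 7 lines: wnaw szrf wnzj esnw ktlg pbk btag
Hunk 3: at line 1 remove [szrf,wnzj,esnw] add [ikn,oltv] -> 6 lines: wnaw ikn oltv ktlg pbk btag
Hunk 4: at line 1 remove [oltv,ktlg] add [nylli,gpm,cgqix] -> 7 lines: wnaw ikn nylli gpm cgqix pbk btag
Hunk 5: at line 1 remove [nylli,gpm,cgqix] add [pjsmb,zdjga] -> 6 lines: wnaw ikn pjsmb zdjga pbk btag
Hunk 6: at line 1 remove [ikn] add [mlwax,kld,xpp] -> 8 lines: wnaw mlwax kld xpp pjsmb zdjga pbk btag
Hunk 7: at line 3 remove [xpp,pjsmb,zdjga] add [bifo,isarj,ftkif] -> 8 lines: wnaw mlwax kld bifo isarj ftkif pbk btag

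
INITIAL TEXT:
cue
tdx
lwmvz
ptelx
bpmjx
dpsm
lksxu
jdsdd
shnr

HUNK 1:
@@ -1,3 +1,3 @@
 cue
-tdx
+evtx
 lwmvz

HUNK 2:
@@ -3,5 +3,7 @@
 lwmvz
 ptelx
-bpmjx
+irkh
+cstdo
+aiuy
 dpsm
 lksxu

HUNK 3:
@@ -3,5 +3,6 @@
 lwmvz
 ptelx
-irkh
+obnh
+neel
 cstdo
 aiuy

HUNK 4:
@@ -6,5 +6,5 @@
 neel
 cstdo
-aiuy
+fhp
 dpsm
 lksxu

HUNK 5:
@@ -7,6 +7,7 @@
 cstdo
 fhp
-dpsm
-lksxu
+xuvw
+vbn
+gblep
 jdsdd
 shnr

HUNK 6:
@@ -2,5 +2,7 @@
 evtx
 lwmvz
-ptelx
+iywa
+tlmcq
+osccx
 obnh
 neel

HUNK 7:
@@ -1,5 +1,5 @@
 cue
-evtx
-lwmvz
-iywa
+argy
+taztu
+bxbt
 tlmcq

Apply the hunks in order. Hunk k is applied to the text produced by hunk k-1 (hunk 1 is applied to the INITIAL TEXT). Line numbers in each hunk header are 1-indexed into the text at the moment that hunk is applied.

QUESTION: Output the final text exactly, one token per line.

Hunk 1: at line 1 remove [tdx] add [evtx] -> 9 lines: cue evtx lwmvz ptelx bpmjx dpsm lksxu jdsdd shnr
Hunk 2: at line 3 remove [bpmjx] add [irkh,cstdo,aiuy] -> 11 lines: cue evtx lwmvz ptelx irkh cstdo aiuy dpsm lksxu jdsdd shnr
Hunk 3: at line 3 remove [irkh] add [obnh,neel] -> 12 lines: cue evtx lwmvz ptelx obnh neel cstdo aiuy dpsm lksxu jdsdd shnr
Hunk 4: at line 6 remove [aiuy] add [fhp] -> 12 lines: cue evtx lwmvz ptelx obnh neel cstdo fhp dpsm lksxu jdsdd shnr
Hunk 5: at line 7 remove [dpsm,lksxu] add [xuvw,vbn,gblep] -> 13 lines: cue evtx lwmvz ptelx obnh neel cstdo fhp xuvw vbn gblep jdsdd shnr
Hunk 6: at line 2 remove [ptelx] add [iywa,tlmcq,osccx] -> 15 lines: cue evtx lwmvz iywa tlmcq osccx obnh neel cstdo fhp xuvw vbn gblep jdsdd shnr
Hunk 7: at line 1 remove [evtx,lwmvz,iywa] add [argy,taztu,bxbt] -> 15 lines: cue argy taztu bxbt tlmcq osccx obnh neel cstdo fhp xuvw vbn gblep jdsdd shnr

Answer: cue
argy
taztu
bxbt
tlmcq
osccx
obnh
neel
cstdo
fhp
xuvw
vbn
gblep
jdsdd
shnr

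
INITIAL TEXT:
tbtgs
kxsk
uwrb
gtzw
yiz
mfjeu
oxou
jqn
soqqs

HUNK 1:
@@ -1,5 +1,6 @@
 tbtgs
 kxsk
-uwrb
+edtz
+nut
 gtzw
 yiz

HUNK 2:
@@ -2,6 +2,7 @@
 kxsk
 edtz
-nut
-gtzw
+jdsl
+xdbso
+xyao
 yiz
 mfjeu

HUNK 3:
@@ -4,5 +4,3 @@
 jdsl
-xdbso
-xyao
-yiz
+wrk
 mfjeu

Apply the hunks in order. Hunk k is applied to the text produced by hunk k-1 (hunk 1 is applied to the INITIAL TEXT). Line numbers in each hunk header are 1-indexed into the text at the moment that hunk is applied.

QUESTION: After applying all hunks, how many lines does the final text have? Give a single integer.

Hunk 1: at line 1 remove [uwrb] add [edtz,nut] -> 10 lines: tbtgs kxsk edtz nut gtzw yiz mfjeu oxou jqn soqqs
Hunk 2: at line 2 remove [nut,gtzw] add [jdsl,xdbso,xyao] -> 11 lines: tbtgs kxsk edtz jdsl xdbso xyao yiz mfjeu oxou jqn soqqs
Hunk 3: at line 4 remove [xdbso,xyao,yiz] add [wrk] -> 9 lines: tbtgs kxsk edtz jdsl wrk mfjeu oxou jqn soqqs
Final line count: 9

Answer: 9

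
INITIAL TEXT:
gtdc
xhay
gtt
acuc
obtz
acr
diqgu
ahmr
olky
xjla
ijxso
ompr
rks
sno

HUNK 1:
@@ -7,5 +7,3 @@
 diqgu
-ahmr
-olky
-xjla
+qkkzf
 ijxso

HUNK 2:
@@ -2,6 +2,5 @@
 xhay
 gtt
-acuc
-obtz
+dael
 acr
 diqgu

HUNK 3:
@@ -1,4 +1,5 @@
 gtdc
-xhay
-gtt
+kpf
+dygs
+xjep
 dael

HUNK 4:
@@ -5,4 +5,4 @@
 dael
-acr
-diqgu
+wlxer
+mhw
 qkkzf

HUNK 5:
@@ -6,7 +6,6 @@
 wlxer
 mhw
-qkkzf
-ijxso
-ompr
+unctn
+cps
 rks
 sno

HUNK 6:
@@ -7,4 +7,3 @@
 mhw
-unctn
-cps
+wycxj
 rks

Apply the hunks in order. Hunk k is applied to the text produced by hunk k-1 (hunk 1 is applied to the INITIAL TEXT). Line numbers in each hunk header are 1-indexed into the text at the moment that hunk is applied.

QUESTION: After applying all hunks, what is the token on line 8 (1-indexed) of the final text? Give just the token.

Hunk 1: at line 7 remove [ahmr,olky,xjla] add [qkkzf] -> 12 lines: gtdc xhay gtt acuc obtz acr diqgu qkkzf ijxso ompr rks sno
Hunk 2: at line 2 remove [acuc,obtz] add [dael] -> 11 lines: gtdc xhay gtt dael acr diqgu qkkzf ijxso ompr rks sno
Hunk 3: at line 1 remove [xhay,gtt] add [kpf,dygs,xjep] -> 12 lines: gtdc kpf dygs xjep dael acr diqgu qkkzf ijxso ompr rks sno
Hunk 4: at line 5 remove [acr,diqgu] add [wlxer,mhw] -> 12 lines: gtdc kpf dygs xjep dael wlxer mhw qkkzf ijxso ompr rks sno
Hunk 5: at line 6 remove [qkkzf,ijxso,ompr] add [unctn,cps] -> 11 lines: gtdc kpf dygs xjep dael wlxer mhw unctn cps rks sno
Hunk 6: at line 7 remove [unctn,cps] add [wycxj] -> 10 lines: gtdc kpf dygs xjep dael wlxer mhw wycxj rks sno
Final line 8: wycxj

Answer: wycxj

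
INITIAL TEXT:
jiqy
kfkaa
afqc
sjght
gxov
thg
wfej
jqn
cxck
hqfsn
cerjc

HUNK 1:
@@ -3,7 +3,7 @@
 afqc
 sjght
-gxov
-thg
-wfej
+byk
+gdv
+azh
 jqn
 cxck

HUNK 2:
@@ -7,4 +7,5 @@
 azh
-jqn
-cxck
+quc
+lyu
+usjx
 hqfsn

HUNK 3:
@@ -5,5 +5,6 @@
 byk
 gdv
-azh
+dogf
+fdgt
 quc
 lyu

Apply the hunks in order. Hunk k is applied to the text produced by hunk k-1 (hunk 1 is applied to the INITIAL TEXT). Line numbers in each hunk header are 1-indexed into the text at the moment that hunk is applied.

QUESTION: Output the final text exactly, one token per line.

Answer: jiqy
kfkaa
afqc
sjght
byk
gdv
dogf
fdgt
quc
lyu
usjx
hqfsn
cerjc

Derivation:
Hunk 1: at line 3 remove [gxov,thg,wfej] add [byk,gdv,azh] -> 11 lines: jiqy kfkaa afqc sjght byk gdv azh jqn cxck hqfsn cerjc
Hunk 2: at line 7 remove [jqn,cxck] add [quc,lyu,usjx] -> 12 lines: jiqy kfkaa afqc sjght byk gdv azh quc lyu usjx hqfsn cerjc
Hunk 3: at line 5 remove [azh] add [dogf,fdgt] -> 13 lines: jiqy kfkaa afqc sjght byk gdv dogf fdgt quc lyu usjx hqfsn cerjc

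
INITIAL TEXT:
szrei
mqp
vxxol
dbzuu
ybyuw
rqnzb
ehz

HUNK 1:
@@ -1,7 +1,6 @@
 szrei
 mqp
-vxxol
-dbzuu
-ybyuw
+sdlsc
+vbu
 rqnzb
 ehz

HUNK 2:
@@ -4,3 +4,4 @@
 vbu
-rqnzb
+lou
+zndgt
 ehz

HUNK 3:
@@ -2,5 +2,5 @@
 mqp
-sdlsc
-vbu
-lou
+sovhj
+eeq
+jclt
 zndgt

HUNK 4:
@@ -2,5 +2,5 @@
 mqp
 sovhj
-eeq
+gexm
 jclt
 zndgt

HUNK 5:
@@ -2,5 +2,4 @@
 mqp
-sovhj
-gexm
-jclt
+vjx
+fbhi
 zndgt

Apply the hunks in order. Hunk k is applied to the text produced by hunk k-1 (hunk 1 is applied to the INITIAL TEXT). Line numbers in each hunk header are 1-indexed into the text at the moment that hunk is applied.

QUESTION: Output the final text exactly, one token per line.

Answer: szrei
mqp
vjx
fbhi
zndgt
ehz

Derivation:
Hunk 1: at line 1 remove [vxxol,dbzuu,ybyuw] add [sdlsc,vbu] -> 6 lines: szrei mqp sdlsc vbu rqnzb ehz
Hunk 2: at line 4 remove [rqnzb] add [lou,zndgt] -> 7 lines: szrei mqp sdlsc vbu lou zndgt ehz
Hunk 3: at line 2 remove [sdlsc,vbu,lou] add [sovhj,eeq,jclt] -> 7 lines: szrei mqp sovhj eeq jclt zndgt ehz
Hunk 4: at line 2 remove [eeq] add [gexm] -> 7 lines: szrei mqp sovhj gexm jclt zndgt ehz
Hunk 5: at line 2 remove [sovhj,gexm,jclt] add [vjx,fbhi] -> 6 lines: szrei mqp vjx fbhi zndgt ehz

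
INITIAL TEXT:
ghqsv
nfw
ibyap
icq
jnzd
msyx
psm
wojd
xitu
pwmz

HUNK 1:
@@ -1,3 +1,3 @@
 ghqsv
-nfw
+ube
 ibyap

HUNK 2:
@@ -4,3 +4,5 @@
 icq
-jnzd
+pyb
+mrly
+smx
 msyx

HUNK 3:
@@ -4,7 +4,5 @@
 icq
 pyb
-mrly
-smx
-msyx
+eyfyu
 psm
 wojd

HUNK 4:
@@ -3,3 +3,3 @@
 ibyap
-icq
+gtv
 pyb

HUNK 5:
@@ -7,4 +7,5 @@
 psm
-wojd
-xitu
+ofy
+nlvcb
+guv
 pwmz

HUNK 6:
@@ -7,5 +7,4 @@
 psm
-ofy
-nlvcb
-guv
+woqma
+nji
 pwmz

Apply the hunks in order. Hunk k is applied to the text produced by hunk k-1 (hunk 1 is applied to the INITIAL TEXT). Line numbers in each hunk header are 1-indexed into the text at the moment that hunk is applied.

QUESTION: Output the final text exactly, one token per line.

Hunk 1: at line 1 remove [nfw] add [ube] -> 10 lines: ghqsv ube ibyap icq jnzd msyx psm wojd xitu pwmz
Hunk 2: at line 4 remove [jnzd] add [pyb,mrly,smx] -> 12 lines: ghqsv ube ibyap icq pyb mrly smx msyx psm wojd xitu pwmz
Hunk 3: at line 4 remove [mrly,smx,msyx] add [eyfyu] -> 10 lines: ghqsv ube ibyap icq pyb eyfyu psm wojd xitu pwmz
Hunk 4: at line 3 remove [icq] add [gtv] -> 10 lines: ghqsv ube ibyap gtv pyb eyfyu psm wojd xitu pwmz
Hunk 5: at line 7 remove [wojd,xitu] add [ofy,nlvcb,guv] -> 11 lines: ghqsv ube ibyap gtv pyb eyfyu psm ofy nlvcb guv pwmz
Hunk 6: at line 7 remove [ofy,nlvcb,guv] add [woqma,nji] -> 10 lines: ghqsv ube ibyap gtv pyb eyfyu psm woqma nji pwmz

Answer: ghqsv
ube
ibyap
gtv
pyb
eyfyu
psm
woqma
nji
pwmz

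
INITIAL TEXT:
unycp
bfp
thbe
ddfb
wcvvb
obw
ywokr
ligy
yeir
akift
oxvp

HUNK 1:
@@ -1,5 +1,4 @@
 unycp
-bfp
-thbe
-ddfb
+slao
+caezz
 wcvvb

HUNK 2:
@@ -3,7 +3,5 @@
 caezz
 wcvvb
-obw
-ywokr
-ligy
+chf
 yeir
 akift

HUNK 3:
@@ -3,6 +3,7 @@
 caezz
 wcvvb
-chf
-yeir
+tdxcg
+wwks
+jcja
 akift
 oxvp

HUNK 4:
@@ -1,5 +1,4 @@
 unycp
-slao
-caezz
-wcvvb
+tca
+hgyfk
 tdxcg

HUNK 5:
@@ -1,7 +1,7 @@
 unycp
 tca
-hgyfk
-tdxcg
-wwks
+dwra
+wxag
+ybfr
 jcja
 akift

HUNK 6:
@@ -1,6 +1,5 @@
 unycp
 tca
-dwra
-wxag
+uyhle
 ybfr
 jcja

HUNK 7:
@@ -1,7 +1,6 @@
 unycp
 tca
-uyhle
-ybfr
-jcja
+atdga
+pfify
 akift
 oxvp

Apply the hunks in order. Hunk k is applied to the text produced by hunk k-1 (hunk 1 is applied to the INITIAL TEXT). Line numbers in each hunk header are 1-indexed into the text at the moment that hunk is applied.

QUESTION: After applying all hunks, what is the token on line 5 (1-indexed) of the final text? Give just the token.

Answer: akift

Derivation:
Hunk 1: at line 1 remove [bfp,thbe,ddfb] add [slao,caezz] -> 10 lines: unycp slao caezz wcvvb obw ywokr ligy yeir akift oxvp
Hunk 2: at line 3 remove [obw,ywokr,ligy] add [chf] -> 8 lines: unycp slao caezz wcvvb chf yeir akift oxvp
Hunk 3: at line 3 remove [chf,yeir] add [tdxcg,wwks,jcja] -> 9 lines: unycp slao caezz wcvvb tdxcg wwks jcja akift oxvp
Hunk 4: at line 1 remove [slao,caezz,wcvvb] add [tca,hgyfk] -> 8 lines: unycp tca hgyfk tdxcg wwks jcja akift oxvp
Hunk 5: at line 1 remove [hgyfk,tdxcg,wwks] add [dwra,wxag,ybfr] -> 8 lines: unycp tca dwra wxag ybfr jcja akift oxvp
Hunk 6: at line 1 remove [dwra,wxag] add [uyhle] -> 7 lines: unycp tca uyhle ybfr jcja akift oxvp
Hunk 7: at line 1 remove [uyhle,ybfr,jcja] add [atdga,pfify] -> 6 lines: unycp tca atdga pfify akift oxvp
Final line 5: akift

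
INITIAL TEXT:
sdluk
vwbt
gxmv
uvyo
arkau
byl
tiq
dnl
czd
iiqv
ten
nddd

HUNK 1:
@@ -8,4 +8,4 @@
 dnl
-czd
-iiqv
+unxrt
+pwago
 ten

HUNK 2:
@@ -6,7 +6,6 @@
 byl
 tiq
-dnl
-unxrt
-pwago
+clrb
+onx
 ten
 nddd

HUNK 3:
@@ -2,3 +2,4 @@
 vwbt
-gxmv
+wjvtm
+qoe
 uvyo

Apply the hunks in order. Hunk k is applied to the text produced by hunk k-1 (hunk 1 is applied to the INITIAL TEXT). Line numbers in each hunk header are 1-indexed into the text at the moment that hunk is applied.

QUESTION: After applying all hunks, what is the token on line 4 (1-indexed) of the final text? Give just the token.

Answer: qoe

Derivation:
Hunk 1: at line 8 remove [czd,iiqv] add [unxrt,pwago] -> 12 lines: sdluk vwbt gxmv uvyo arkau byl tiq dnl unxrt pwago ten nddd
Hunk 2: at line 6 remove [dnl,unxrt,pwago] add [clrb,onx] -> 11 lines: sdluk vwbt gxmv uvyo arkau byl tiq clrb onx ten nddd
Hunk 3: at line 2 remove [gxmv] add [wjvtm,qoe] -> 12 lines: sdluk vwbt wjvtm qoe uvyo arkau byl tiq clrb onx ten nddd
Final line 4: qoe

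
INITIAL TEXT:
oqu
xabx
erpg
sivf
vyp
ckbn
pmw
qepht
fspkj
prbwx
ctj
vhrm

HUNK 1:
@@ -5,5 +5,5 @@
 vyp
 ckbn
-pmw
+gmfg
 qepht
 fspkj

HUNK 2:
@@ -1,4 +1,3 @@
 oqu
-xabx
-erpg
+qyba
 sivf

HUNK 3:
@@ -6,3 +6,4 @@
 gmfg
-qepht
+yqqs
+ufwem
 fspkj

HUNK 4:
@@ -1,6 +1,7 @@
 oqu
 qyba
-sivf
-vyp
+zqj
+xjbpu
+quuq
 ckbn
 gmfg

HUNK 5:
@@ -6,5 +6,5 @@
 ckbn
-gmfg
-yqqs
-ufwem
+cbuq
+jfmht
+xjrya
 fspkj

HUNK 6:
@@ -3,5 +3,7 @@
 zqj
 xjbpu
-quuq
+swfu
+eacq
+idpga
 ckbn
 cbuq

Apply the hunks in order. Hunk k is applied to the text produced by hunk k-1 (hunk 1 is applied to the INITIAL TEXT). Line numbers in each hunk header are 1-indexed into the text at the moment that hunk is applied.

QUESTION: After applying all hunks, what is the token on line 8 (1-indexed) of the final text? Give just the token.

Hunk 1: at line 5 remove [pmw] add [gmfg] -> 12 lines: oqu xabx erpg sivf vyp ckbn gmfg qepht fspkj prbwx ctj vhrm
Hunk 2: at line 1 remove [xabx,erpg] add [qyba] -> 11 lines: oqu qyba sivf vyp ckbn gmfg qepht fspkj prbwx ctj vhrm
Hunk 3: at line 6 remove [qepht] add [yqqs,ufwem] -> 12 lines: oqu qyba sivf vyp ckbn gmfg yqqs ufwem fspkj prbwx ctj vhrm
Hunk 4: at line 1 remove [sivf,vyp] add [zqj,xjbpu,quuq] -> 13 lines: oqu qyba zqj xjbpu quuq ckbn gmfg yqqs ufwem fspkj prbwx ctj vhrm
Hunk 5: at line 6 remove [gmfg,yqqs,ufwem] add [cbuq,jfmht,xjrya] -> 13 lines: oqu qyba zqj xjbpu quuq ckbn cbuq jfmht xjrya fspkj prbwx ctj vhrm
Hunk 6: at line 3 remove [quuq] add [swfu,eacq,idpga] -> 15 lines: oqu qyba zqj xjbpu swfu eacq idpga ckbn cbuq jfmht xjrya fspkj prbwx ctj vhrm
Final line 8: ckbn

Answer: ckbn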